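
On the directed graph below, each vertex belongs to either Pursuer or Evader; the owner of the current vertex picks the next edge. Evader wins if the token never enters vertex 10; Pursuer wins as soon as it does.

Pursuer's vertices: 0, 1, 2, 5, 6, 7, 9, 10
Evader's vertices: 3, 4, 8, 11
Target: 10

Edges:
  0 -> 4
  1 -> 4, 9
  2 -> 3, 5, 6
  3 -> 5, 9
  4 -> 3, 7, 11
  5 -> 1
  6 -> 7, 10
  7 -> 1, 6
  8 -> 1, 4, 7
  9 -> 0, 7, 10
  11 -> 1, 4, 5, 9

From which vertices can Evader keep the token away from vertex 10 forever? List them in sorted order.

A0 = {10}
A1: add {6, 9} — 6 (Pursuer) has 6→10; 9 (Pursuer) has 9→10.
A2: add {1, 2, 7} — 1 (Pursuer) has 1→9; 2 (Pursuer) has 2→6; 7 (Pursuer) has 7→6.
A3: add {5} — 5 (Pursuer) has 5→1.
A4: add {3} — 3 (Evader): all of {5, 9} already in.
A5 = A4; e.g. 0 (Pursuer) has no edge into A4. Fixed point.
Pursuer's attractor = {1, 2, 3, 5, 6, 7, 9, 10}; Evader avoids the target exactly from the complement.

0, 4, 8, 11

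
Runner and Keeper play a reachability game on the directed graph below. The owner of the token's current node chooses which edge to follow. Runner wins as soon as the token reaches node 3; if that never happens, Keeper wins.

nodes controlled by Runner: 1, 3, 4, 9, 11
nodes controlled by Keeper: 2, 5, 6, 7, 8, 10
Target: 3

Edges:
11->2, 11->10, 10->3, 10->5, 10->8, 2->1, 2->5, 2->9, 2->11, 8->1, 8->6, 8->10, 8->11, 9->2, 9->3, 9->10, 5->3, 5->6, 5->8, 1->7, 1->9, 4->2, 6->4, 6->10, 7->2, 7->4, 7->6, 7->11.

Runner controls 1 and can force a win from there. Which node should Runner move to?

A0 = {3}
A1: add {9} — 9 (Runner) has 9→3.
A2: add {1} — 1 (Runner) has 1→9.
A3 = A2; e.g. 2 (Keeper) can still go to 5. Fixed point.
From 1, successor 9 is in the attractor (rank 1); the other successor 7 is not.

9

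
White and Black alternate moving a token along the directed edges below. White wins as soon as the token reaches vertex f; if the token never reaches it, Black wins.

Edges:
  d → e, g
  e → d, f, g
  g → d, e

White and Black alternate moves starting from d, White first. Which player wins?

Track states (vertex, player-to-move).
A0 = {(f,White), (f,Black)}
A1: add {(e,White)}.
A2 = A1; e.g. (d,White) stays out. (d,White) never enters ⇒ Black avoids the target.

Black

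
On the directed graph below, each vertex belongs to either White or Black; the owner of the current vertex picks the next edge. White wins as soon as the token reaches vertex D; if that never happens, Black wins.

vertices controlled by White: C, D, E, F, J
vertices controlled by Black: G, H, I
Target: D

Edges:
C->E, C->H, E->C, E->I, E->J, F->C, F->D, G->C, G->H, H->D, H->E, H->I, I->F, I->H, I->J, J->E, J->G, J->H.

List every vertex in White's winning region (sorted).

D, F

A0 = {D}
A1: add {F} — F (White) has F→D.
A2 = A1; e.g. C (White) has no edge into A1. Fixed point.
White's winning region = {D, F}.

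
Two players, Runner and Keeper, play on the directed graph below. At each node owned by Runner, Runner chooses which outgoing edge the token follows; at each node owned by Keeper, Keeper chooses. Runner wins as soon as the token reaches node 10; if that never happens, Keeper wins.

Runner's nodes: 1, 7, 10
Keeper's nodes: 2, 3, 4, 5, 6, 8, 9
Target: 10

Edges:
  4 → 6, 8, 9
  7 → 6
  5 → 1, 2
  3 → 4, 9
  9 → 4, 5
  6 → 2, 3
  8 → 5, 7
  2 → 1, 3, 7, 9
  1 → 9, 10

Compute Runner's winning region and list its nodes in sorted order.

A0 = {10}
A1: add {1} — 1 (Runner) has 1→10.
A2 = A1; e.g. 2 (Keeper) can still go to 3. Fixed point.
Runner's winning region = {1, 10}.

1, 10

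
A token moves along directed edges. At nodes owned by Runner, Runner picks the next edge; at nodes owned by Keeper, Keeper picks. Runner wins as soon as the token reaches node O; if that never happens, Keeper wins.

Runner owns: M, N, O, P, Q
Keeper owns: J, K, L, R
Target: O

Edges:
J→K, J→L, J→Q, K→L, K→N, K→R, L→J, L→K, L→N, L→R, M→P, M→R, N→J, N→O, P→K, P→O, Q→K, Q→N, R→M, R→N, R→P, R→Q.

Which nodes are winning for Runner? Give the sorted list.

A0 = {O}
A1: add {N, P} — N (Runner) has N→O; P (Runner) has P→O.
A2: add {M, Q} — M (Runner) has M→P; Q (Runner) has Q→N.
A3: add {R} — R (Keeper): all of {M, N, P, Q} already in.
A4 = A3; e.g. J (Keeper) can still go to K. Fixed point.
Runner's winning region = {M, N, O, P, Q, R}.

M, N, O, P, Q, R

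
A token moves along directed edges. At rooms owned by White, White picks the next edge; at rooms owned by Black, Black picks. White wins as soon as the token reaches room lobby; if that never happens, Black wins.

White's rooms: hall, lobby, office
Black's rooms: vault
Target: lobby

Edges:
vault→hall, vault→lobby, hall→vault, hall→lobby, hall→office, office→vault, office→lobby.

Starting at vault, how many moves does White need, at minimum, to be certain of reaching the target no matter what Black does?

A0 = {lobby}
A1: add {hall, office} — hall (White) has hall→lobby; office (White) has office→lobby.
A2: add {vault} — vault (Black): all of {hall, lobby} already in.
A2 = all vertices. Fixed point.
vault enters the attractor at level 2, so White can force the target in 2 moves from there.

2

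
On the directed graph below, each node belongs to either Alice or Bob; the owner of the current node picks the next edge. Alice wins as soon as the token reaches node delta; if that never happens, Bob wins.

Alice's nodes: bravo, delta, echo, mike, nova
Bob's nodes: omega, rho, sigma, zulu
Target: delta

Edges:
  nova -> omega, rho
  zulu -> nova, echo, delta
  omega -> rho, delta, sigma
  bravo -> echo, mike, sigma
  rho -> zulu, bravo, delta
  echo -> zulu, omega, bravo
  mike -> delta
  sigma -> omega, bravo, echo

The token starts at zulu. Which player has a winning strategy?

A0 = {delta}
A1: add {mike} — mike (Alice) has mike→delta.
A2: add {bravo} — bravo (Alice) has bravo→mike.
A3: add {echo} — echo (Alice) has echo→bravo.
A4 = A3; e.g. nova (Alice) has no edge into A3. Fixed point.
zulu never enters the attractor, so Bob can avoid the target forever.

Bob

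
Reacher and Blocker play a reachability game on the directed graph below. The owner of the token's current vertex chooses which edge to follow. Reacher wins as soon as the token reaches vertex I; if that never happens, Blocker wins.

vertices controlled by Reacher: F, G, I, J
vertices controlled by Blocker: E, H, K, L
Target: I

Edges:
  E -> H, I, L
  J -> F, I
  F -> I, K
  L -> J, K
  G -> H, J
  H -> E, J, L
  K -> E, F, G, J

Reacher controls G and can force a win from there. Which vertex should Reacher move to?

A0 = {I}
A1: add {F, J} — F (Reacher) has F→I; J (Reacher) has J→I.
A2: add {G} — G (Reacher) has G→J.
A3 = A2; e.g. E (Blocker) can still go to H. Fixed point.
From G, successor J is in the attractor (rank 1); the other successor H is not.

J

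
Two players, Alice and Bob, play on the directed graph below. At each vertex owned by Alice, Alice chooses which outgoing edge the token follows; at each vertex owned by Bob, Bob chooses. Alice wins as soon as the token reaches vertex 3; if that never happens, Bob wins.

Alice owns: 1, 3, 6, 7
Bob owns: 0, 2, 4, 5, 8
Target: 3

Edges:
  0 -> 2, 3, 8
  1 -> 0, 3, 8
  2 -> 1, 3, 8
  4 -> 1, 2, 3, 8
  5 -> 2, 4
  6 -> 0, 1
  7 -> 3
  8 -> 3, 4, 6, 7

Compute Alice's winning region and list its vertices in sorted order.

1, 3, 6, 7

A0 = {3}
A1: add {1, 7} — 1 (Alice) has 1→3; 7 (Alice) has 7→3.
A2: add {6} — 6 (Alice) has 6→1.
A3 = A2; e.g. 0 (Bob) can still go to 2. Fixed point.
Alice's winning region = {1, 3, 6, 7}.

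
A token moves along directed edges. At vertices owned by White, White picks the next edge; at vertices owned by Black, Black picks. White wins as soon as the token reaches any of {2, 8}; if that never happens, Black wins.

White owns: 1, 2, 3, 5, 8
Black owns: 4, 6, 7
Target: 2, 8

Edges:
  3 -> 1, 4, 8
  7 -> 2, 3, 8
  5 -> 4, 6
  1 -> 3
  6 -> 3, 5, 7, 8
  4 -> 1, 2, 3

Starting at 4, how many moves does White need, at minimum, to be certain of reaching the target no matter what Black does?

A0 = {2, 8}
A1: add {3} — 3 (White) has 3→8.
A2: add {1, 7} — 1 (White) has 1→3; 7 (Black): all of {2, 3, 8} already in.
A3: add {4} — 4 (Black): all of {1, 2, 3} already in.
4 enters the attractor at level 3, so White can force the target in 3 moves from there.

3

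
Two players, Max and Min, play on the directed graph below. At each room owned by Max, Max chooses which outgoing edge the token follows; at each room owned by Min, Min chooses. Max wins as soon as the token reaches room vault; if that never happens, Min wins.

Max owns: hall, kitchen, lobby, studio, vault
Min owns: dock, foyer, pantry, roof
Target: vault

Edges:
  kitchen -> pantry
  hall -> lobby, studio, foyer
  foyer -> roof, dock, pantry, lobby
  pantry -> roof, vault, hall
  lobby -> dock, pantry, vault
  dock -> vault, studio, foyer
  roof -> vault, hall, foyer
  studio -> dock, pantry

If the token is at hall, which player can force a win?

Max

A0 = {vault}
A1: add {lobby} — lobby (Max) has lobby→vault.
A2: add {hall} — hall (Max) has hall→lobby.
A3 = A2; e.g. roof (Min) can still go to foyer. Fixed point.
hall ∈ A2, so Max can force the target.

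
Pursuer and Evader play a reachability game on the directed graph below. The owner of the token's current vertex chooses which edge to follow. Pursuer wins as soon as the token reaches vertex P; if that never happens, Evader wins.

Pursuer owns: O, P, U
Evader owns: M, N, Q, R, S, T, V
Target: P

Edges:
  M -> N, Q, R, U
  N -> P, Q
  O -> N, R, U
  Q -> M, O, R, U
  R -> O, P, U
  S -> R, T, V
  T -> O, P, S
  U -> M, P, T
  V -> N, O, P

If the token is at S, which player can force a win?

A0 = {P}
A1: add {U} — U (Pursuer) has U→P.
A2: add {O} — O (Pursuer) has O→U.
A3: add {R} — R (Evader): all of {O, P, U} already in.
A4 = A3; e.g. M (Evader) can still go to N. Fixed point.
S never enters the attractor, so Evader can avoid the target forever.

Evader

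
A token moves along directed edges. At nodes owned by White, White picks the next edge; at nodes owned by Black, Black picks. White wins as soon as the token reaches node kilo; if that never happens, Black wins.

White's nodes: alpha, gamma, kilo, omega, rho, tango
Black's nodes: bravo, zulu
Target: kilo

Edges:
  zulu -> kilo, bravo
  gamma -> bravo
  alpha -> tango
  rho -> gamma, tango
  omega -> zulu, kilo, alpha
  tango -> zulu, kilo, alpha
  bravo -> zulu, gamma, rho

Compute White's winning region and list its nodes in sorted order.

A0 = {kilo}
A1: add {omega, tango} — omega (White) has omega→kilo; tango (White) has tango→kilo.
A2: add {alpha, rho} — alpha (White) has alpha→tango; rho (White) has rho→tango.
A3 = A2; e.g. zulu (Black) can still go to bravo. Fixed point.
White's winning region = {alpha, kilo, omega, rho, tango}.

alpha, kilo, omega, rho, tango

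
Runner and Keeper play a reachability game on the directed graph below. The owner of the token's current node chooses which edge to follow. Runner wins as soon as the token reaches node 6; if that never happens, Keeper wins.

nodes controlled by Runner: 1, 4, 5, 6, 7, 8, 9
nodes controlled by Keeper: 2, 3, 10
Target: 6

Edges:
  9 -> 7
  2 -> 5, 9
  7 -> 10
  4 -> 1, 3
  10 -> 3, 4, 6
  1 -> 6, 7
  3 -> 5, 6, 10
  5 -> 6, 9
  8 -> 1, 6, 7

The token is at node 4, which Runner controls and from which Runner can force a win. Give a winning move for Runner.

1

A0 = {6}
A1: add {1, 5, 8} — 1 (Runner) has 1→6; 5 (Runner) has 5→6; 8 (Runner) has 8→6.
A2: add {4} — 4 (Runner) has 4→1.
A3 = A2; e.g. 2 (Keeper) can still go to 9. Fixed point.
From 4, successor 1 is in the attractor (rank 1); the other successor 3 is not.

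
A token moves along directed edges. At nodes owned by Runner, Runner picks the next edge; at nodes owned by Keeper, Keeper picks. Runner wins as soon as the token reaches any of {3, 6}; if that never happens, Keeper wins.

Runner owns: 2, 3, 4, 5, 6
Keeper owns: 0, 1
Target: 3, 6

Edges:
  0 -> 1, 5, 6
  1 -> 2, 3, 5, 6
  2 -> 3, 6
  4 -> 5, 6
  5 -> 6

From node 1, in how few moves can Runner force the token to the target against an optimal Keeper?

2

A0 = {3, 6}
A1: add {2, 4, 5} — 2 (Runner) has 2→3; 4 (Runner) has 4→6; 5 (Runner) has 5→6.
A2: add {1} — 1 (Keeper): all of {2, 3, 5, 6} already in.
1 enters the attractor at level 2, so Runner can force the target in 2 moves from there.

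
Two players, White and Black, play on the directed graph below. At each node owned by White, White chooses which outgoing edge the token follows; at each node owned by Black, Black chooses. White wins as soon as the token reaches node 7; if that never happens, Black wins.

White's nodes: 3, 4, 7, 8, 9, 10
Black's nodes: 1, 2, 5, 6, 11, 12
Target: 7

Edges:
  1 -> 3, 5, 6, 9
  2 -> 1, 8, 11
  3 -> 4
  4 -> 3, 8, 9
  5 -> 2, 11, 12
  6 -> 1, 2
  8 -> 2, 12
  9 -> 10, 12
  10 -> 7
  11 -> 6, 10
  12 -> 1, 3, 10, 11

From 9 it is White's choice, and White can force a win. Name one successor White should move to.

A0 = {7}
A1: add {10} — 10 (White) has 10→7.
A2: add {9} — 9 (White) has 9→10.
A3: add {4} — 4 (White) has 4→9.
A4: add {3} — 3 (White) has 3→4.
A5 = A4; e.g. 1 (Black) can still go to 5. Fixed point.
From 9, successor 10 is in the attractor (rank 1); the other successor 12 is not.

10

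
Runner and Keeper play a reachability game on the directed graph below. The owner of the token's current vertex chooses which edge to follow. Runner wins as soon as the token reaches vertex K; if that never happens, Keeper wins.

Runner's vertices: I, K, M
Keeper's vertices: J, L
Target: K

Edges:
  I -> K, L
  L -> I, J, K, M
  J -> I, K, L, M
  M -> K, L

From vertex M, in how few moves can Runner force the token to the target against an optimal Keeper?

A0 = {K}
A1: add {I, M} — I (Runner) has I→K; M (Runner) has M→K.
A2 = A1; e.g. J (Keeper) can still go to L. Fixed point.
M enters the attractor at level 1, so Runner can force the target in 1 move from there.

1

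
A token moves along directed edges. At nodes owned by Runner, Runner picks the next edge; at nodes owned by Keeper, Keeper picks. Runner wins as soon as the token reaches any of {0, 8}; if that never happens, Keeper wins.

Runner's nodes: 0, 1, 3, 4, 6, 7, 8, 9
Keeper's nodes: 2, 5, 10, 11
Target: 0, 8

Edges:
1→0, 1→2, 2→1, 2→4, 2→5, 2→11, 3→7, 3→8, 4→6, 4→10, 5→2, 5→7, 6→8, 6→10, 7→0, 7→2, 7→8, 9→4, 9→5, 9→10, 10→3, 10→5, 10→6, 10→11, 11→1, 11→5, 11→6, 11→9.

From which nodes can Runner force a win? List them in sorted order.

A0 = {0, 8}
A1: add {1, 3, 6, 7} — 1 (Runner) has 1→0; 3 (Runner) has 3→8; 6 (Runner) has 6→8; 7 (Runner) has 7→0.
A2: add {4} — 4 (Runner) has 4→6.
A3: add {9} — 9 (Runner) has 9→4.
A4 = A3; e.g. 2 (Keeper) can still go to 5. Fixed point.
Runner's winning region = {0, 1, 3, 4, 6, 7, 8, 9}.

0, 1, 3, 4, 6, 7, 8, 9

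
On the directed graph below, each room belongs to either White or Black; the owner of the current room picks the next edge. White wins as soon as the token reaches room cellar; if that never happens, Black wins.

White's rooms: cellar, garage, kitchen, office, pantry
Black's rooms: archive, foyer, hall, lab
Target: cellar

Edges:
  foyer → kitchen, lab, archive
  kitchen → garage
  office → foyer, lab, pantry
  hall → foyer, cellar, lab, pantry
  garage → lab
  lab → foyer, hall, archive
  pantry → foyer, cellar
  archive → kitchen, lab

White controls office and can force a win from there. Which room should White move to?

A0 = {cellar}
A1: add {pantry} — pantry (White) has pantry→cellar.
A2: add {office} — office (White) has office→pantry.
A3 = A2; e.g. foyer (Black) can still go to kitchen. Fixed point.
From office, successor pantry is in the attractor (rank 1); the other successors foyer, lab are not.

pantry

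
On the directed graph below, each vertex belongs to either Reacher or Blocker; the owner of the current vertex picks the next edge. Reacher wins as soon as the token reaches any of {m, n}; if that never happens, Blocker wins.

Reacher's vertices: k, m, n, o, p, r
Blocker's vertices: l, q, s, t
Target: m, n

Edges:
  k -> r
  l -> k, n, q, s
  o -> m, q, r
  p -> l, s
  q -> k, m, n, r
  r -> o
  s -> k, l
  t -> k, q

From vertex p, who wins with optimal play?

Blocker

A0 = {m, n}
A1: add {o} — o (Reacher) has o→m.
A2: add {r} — r (Reacher) has r→o.
A3: add {k} — k (Reacher) has k→r.
A4: add {q} — q (Blocker): all of {k, m, n, r} already in.
A5: add {t} — t (Blocker): all of {k, q} already in.
A6 = A5; e.g. l (Blocker) can still go to s. Fixed point.
p never enters the attractor, so Blocker can avoid the target forever.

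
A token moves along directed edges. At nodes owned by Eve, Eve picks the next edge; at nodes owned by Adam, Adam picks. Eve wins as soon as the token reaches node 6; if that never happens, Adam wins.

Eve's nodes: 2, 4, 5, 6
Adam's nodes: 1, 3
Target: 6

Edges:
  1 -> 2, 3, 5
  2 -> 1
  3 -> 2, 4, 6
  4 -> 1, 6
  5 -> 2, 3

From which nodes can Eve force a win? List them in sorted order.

4, 6

A0 = {6}
A1: add {4} — 4 (Eve) has 4→6.
A2 = A1; e.g. 1 (Adam) can still go to 2. Fixed point.
Eve's winning region = {4, 6}.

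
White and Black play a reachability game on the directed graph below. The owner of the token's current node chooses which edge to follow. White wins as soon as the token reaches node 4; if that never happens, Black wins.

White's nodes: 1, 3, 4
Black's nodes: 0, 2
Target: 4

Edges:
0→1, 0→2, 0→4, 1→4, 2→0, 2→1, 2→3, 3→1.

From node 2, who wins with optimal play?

Black

A0 = {4}
A1: add {1} — 1 (White) has 1→4.
A2: add {3} — 3 (White) has 3→1.
A3 = A2; e.g. 0 (Black) can still go to 2. Fixed point.
2 never enters the attractor, so Black can avoid the target forever.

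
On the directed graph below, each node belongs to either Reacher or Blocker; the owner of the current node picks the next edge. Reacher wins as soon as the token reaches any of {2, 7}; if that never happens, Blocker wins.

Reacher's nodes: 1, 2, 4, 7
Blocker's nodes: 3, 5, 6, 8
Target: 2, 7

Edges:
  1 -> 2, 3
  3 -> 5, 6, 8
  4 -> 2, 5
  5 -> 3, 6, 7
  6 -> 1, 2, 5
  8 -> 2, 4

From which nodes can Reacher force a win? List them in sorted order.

A0 = {2, 7}
A1: add {1, 4} — 1 (Reacher) has 1→2; 4 (Reacher) has 4→2.
A2: add {8} — 8 (Blocker): all of {2, 4} already in.
A3 = A2; e.g. 3 (Blocker) can still go to 5. Fixed point.
Reacher's winning region = {1, 2, 4, 7, 8}.

1, 2, 4, 7, 8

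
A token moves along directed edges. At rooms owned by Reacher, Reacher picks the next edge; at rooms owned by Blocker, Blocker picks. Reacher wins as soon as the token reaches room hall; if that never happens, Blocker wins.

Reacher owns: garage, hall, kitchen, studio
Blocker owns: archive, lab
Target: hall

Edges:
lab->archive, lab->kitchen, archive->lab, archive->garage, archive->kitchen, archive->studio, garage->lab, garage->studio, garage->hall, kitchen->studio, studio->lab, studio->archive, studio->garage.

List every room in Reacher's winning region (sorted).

A0 = {hall}
A1: add {garage} — garage (Reacher) has garage→hall.
A2: add {studio} — studio (Reacher) has studio→garage.
A3: add {kitchen} — kitchen (Reacher) has kitchen→studio.
A4 = A3; e.g. lab (Blocker) can still go to archive. Fixed point.
Reacher's winning region = {garage, hall, kitchen, studio}.

garage, hall, kitchen, studio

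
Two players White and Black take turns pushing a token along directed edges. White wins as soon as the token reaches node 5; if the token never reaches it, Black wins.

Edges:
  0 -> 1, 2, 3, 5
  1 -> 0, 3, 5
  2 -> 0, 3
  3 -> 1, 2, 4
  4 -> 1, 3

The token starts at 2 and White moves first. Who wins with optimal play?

Track states (vertex, player-to-move).
A0 = {(5,White), (5,Black)}
A1: add {(0,White), (1,White)}.
A2 = A1; e.g. (0,Black) stays out. (2,White) never enters ⇒ Black avoids the target.

Black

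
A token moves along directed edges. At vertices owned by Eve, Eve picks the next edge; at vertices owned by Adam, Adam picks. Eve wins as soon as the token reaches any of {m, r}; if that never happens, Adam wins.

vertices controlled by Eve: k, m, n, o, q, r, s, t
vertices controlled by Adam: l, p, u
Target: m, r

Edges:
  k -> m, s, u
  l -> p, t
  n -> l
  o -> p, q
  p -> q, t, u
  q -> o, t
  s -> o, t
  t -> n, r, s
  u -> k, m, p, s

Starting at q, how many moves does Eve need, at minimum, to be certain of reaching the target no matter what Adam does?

A0 = {m, r}
A1: add {k, t} — k (Eve) has k→m; t (Eve) has t→r.
A2: add {q, s} — q (Eve) has q→t; s (Eve) has s→t.
q enters the attractor at level 2, so Eve can force the target in 2 moves from there.

2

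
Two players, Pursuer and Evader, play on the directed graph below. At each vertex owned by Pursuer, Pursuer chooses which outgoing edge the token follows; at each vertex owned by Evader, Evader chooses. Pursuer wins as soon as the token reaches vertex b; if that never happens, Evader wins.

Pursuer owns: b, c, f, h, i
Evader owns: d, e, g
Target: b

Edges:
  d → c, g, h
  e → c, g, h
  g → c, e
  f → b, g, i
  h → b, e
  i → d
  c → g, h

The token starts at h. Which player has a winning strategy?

A0 = {b}
A1: add {f, h} — f (Pursuer) has f→b; h (Pursuer) has h→b.
h ∈ A1, so Pursuer can force the target.

Pursuer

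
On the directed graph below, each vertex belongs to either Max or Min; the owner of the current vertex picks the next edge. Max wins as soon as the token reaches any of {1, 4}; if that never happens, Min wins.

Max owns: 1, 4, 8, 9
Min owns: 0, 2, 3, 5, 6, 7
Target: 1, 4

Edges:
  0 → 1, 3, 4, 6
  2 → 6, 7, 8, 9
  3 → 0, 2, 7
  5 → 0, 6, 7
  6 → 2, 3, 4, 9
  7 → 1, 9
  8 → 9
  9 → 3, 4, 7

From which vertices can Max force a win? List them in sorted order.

A0 = {1, 4}
A1: add {9} — 9 (Max) has 9→4.
A2: add {7, 8} — 7 (Min): all of {1, 9} already in; 8 (Max) has 8→9.
A3 = A2; e.g. 0 (Min) can still go to 3. Fixed point.
Max's winning region = {1, 4, 7, 8, 9}.

1, 4, 7, 8, 9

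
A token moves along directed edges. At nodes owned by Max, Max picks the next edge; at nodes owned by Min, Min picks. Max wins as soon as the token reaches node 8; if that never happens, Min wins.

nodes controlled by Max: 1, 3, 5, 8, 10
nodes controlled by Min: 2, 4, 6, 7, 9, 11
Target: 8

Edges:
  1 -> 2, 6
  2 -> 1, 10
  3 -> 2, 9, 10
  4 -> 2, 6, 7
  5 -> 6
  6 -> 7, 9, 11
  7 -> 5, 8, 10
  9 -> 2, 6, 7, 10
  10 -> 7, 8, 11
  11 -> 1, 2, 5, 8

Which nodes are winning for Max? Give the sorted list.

A0 = {8}
A1: add {10} — 10 (Max) has 10→8.
A2: add {3} — 3 (Max) has 3→10.
A3 = A2; e.g. 1 (Max) has no edge into A2. Fixed point.
Max's winning region = {3, 8, 10}.

3, 8, 10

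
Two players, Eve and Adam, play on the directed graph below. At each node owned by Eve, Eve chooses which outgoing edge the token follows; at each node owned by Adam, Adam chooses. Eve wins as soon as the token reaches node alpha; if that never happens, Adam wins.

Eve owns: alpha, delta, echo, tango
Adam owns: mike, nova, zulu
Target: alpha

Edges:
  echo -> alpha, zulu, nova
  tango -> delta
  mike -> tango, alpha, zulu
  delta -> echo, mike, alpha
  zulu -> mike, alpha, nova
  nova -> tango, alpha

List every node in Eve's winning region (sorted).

A0 = {alpha}
A1: add {delta, echo} — echo (Eve) has echo→alpha; delta (Eve) has delta→alpha.
A2: add {tango} — tango (Eve) has tango→delta.
A3: add {nova} — nova (Adam): all of {tango, alpha} already in.
A4 = A3; e.g. mike (Adam) can still go to zulu. Fixed point.
Eve's winning region = {alpha, delta, echo, nova, tango}.

alpha, delta, echo, nova, tango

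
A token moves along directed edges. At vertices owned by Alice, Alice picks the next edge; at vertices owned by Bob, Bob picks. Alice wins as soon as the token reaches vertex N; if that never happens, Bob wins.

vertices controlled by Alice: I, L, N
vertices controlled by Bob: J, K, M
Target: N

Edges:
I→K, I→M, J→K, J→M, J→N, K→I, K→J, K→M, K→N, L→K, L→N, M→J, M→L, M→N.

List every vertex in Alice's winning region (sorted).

L, N

A0 = {N}
A1: add {L} — L (Alice) has L→N.
A2 = A1; e.g. I (Alice) has no edge into A1. Fixed point.
Alice's winning region = {L, N}.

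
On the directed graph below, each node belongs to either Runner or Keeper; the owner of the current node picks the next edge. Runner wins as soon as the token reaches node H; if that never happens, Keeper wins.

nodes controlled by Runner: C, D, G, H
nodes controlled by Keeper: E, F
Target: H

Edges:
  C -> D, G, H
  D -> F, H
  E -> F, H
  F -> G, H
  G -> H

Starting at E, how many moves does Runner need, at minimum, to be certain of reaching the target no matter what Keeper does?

3

A0 = {H}
A1: add {C, D, G} — C (Runner) has C→H; D (Runner) has D→H; G (Runner) has G→H.
A2: add {F} — F (Keeper): all of {G, H} already in.
A3: add {E} — E (Keeper): all of {F, H} already in.
A3 = all vertices. Fixed point.
E enters the attractor at level 3, so Runner can force the target in 3 moves from there.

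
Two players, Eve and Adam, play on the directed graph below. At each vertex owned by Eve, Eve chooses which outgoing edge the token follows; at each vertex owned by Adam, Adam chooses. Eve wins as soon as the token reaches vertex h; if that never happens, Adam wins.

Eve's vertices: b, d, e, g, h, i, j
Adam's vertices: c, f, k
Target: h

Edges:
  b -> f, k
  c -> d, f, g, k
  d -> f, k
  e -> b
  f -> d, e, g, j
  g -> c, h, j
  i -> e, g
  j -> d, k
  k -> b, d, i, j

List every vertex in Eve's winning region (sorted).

A0 = {h}
A1: add {g} — g (Eve) has g→h.
A2: add {i} — i (Eve) has i→g.
A3 = A2; e.g. b (Eve) has no edge into A2. Fixed point.
Eve's winning region = {g, h, i}.

g, h, i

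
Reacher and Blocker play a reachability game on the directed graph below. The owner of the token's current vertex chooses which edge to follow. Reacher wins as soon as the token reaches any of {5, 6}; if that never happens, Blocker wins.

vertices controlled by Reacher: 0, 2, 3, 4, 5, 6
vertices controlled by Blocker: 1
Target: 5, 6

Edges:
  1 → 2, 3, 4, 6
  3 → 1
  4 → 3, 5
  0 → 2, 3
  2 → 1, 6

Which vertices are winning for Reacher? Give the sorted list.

A0 = {5, 6}
A1: add {2, 4} — 2 (Reacher) has 2→6; 4 (Reacher) has 4→5.
A2: add {0} — 0 (Reacher) has 0→2.
A3 = A2; e.g. 1 (Blocker) can still go to 3. Fixed point.
Reacher's winning region = {0, 2, 4, 5, 6}.

0, 2, 4, 5, 6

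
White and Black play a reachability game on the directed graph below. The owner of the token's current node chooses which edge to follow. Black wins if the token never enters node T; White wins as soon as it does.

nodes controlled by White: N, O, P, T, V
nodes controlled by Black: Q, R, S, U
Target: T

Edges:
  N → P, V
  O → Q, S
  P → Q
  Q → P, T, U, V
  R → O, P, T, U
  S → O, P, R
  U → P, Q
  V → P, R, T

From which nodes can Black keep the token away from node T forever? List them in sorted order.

O, P, Q, R, S, U

A0 = {T}
A1: add {V} — V (White) has V→T.
A2: add {N} — N (White) has N→V.
A3 = A2; e.g. O (White) has no edge into A2. Fixed point.
White's attractor = {N, T, V}; Black avoids the target exactly from the complement.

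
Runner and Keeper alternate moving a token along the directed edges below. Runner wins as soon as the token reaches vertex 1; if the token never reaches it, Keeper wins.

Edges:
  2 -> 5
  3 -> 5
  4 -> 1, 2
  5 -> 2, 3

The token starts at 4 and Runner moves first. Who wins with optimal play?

Runner

Track states (vertex, player-to-move).
A0 = {(1,Runner), (1,Keeper)}
A1: add {(4,Runner)}.
(4,Runner) ∈ A1 ⇒ Runner forces the target.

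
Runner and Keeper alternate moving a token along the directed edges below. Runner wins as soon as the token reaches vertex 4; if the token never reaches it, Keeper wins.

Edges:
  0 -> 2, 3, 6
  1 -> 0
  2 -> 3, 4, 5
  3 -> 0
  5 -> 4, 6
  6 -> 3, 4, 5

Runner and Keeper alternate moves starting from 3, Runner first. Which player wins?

Track states (vertex, player-to-move).
A0 = {(4,Runner), (4,Keeper)}
A1: add {(2,Runner), (5,Runner), (6,Runner)}.
A2: add {(5,Keeper)}.
A3 = A2; e.g. (0,Runner) stays out. (3,Runner) never enters ⇒ Keeper avoids the target.

Keeper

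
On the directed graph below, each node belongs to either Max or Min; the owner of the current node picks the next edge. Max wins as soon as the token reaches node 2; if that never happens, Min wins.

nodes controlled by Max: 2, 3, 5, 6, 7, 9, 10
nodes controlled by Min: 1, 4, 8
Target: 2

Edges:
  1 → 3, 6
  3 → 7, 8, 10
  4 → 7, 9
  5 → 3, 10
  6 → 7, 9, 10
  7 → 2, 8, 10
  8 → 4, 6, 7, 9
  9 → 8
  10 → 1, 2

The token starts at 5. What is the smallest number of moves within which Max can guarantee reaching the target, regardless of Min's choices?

A0 = {2}
A1: add {7, 10} — 7 (Max) has 7→2; 10 (Max) has 10→2.
A2: add {3, 5, 6} — 3 (Max) has 3→7; 5 (Max) has 5→10; 6 (Max) has 6→7.
5 enters the attractor at level 2, so Max can force the target in 2 moves from there.

2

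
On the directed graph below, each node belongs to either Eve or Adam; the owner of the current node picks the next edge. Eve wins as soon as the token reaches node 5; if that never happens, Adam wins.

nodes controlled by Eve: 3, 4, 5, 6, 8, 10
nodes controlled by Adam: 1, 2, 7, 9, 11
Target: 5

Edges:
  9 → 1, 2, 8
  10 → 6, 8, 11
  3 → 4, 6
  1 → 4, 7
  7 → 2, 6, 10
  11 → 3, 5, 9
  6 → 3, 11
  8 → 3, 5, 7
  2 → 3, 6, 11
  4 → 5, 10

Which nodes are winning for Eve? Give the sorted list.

A0 = {5}
A1: add {4, 8} — 4 (Eve) has 4→5; 8 (Eve) has 8→5.
A2: add {3, 10} — 3 (Eve) has 3→4; 10 (Eve) has 10→8.
A3: add {6} — 6 (Eve) has 6→3.
A4 = A3; e.g. 1 (Adam) can still go to 7. Fixed point.
Eve's winning region = {3, 4, 5, 6, 8, 10}.

3, 4, 5, 6, 8, 10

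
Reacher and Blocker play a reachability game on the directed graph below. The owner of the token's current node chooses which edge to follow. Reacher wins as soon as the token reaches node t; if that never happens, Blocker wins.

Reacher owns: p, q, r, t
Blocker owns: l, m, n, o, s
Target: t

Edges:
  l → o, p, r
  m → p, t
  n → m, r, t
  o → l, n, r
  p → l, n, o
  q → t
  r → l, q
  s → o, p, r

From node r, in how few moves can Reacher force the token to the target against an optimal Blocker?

A0 = {t}
A1: add {q} — q (Reacher) has q→t.
A2: add {r} — r (Reacher) has r→q.
A3 = A2; e.g. l (Blocker) can still go to o. Fixed point.
r enters the attractor at level 2, so Reacher can force the target in 2 moves from there.

2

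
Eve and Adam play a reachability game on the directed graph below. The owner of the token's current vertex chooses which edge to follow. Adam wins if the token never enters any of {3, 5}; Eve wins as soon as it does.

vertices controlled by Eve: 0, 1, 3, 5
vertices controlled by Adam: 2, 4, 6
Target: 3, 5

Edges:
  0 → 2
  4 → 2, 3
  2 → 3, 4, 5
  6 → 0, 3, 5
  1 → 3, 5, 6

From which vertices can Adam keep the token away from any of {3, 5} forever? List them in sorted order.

0, 2, 4, 6

A0 = {3, 5}
A1: add {1} — 1 (Eve) has 1→3.
A2 = A1; e.g. 0 (Eve) has no edge into A1. Fixed point.
Eve's attractor = {1, 3, 5}; Adam avoids the target exactly from the complement.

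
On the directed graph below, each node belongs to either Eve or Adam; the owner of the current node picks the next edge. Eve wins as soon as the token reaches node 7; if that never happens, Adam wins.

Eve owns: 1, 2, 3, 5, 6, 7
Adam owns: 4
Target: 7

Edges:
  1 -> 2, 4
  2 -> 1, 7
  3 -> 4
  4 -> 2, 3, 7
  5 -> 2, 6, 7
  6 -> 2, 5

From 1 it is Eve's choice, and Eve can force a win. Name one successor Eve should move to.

2

A0 = {7}
A1: add {2, 5} — 2 (Eve) has 2→7; 5 (Eve) has 5→7.
A2: add {1, 6} — 1 (Eve) has 1→2; 6 (Eve) has 6→2.
A3 = A2; e.g. 3 (Eve) has no edge into A2. Fixed point.
From 1, successor 2 is in the attractor (rank 1); the other successor 4 is not.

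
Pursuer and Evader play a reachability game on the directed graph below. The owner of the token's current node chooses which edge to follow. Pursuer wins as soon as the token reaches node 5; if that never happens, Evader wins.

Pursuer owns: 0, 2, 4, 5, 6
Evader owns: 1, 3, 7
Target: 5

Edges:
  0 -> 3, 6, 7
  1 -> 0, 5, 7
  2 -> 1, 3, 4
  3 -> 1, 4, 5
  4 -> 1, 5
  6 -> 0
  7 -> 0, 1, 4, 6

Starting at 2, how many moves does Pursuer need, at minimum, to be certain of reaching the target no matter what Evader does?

2

A0 = {5}
A1: add {4} — 4 (Pursuer) has 4→5.
A2: add {2} — 2 (Pursuer) has 2→4.
A3 = A2; e.g. 0 (Pursuer) has no edge into A2. Fixed point.
2 enters the attractor at level 2, so Pursuer can force the target in 2 moves from there.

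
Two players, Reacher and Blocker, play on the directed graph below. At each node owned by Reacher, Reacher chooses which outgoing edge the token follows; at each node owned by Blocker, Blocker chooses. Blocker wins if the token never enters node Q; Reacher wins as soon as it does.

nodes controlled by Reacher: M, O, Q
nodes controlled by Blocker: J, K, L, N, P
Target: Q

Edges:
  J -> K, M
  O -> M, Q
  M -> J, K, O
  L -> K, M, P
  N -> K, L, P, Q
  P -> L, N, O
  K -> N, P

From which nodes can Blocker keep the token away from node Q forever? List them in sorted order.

A0 = {Q}
A1: add {O} — O (Reacher) has O→Q.
A2: add {M} — M (Reacher) has M→O.
A3 = A2; e.g. J (Blocker) can still go to K. Fixed point.
Reacher's attractor = {M, O, Q}; Blocker avoids the target exactly from the complement.

J, K, L, N, P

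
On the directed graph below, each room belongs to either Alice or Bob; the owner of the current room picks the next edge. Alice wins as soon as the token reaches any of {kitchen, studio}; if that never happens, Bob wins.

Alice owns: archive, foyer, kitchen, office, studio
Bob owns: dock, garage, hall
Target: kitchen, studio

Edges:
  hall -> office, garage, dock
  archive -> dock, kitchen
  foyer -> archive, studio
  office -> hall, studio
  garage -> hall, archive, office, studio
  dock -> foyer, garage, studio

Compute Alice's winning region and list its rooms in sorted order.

A0 = {kitchen, studio}
A1: add {archive, foyer, office} — archive (Alice) has archive→kitchen; foyer (Alice) has foyer→studio; office (Alice) has office→studio.
A2 = A1; e.g. hall (Bob) can still go to garage. Fixed point.
Alice's winning region = {archive, foyer, kitchen, office, studio}.

archive, foyer, kitchen, office, studio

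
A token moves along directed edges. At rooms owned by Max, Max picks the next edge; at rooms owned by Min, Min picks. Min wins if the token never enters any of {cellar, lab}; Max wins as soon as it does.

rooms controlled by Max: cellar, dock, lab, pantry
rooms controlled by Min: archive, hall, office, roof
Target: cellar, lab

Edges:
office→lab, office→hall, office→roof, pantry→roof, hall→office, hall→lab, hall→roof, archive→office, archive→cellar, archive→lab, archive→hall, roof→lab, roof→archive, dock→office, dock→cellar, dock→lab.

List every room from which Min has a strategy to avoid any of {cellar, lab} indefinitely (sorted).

archive, hall, office, pantry, roof

A0 = {cellar, lab}
A1: add {dock} — dock (Max) has dock→cellar.
A2 = A1; e.g. office (Min) can still go to hall. Fixed point.
Max's attractor = {cellar, dock, lab}; Min avoids the target exactly from the complement.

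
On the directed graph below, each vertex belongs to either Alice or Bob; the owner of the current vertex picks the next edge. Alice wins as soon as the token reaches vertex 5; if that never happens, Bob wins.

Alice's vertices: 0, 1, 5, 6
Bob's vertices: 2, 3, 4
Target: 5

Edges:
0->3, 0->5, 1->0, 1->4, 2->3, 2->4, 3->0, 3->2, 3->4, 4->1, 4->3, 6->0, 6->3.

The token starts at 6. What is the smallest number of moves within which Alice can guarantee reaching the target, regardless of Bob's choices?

2

A0 = {5}
A1: add {0} — 0 (Alice) has 0→5.
A2: add {1, 6} — 1 (Alice) has 1→0; 6 (Alice) has 6→0.
A3 = A2; e.g. 2 (Bob) can still go to 3. Fixed point.
6 enters the attractor at level 2, so Alice can force the target in 2 moves from there.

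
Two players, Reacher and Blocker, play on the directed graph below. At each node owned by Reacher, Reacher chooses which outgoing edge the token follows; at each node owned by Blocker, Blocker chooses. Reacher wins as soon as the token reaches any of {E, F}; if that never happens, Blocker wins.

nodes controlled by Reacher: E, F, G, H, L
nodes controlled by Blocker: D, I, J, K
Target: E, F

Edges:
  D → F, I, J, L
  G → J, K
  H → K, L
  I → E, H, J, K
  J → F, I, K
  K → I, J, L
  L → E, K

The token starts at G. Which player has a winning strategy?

A0 = {E, F}
A1: add {L} — L (Reacher) has L→E.
A2: add {H} — H (Reacher) has H→L.
A3 = A2; e.g. D (Blocker) can still go to I. Fixed point.
G never enters the attractor, so Blocker can avoid the target forever.

Blocker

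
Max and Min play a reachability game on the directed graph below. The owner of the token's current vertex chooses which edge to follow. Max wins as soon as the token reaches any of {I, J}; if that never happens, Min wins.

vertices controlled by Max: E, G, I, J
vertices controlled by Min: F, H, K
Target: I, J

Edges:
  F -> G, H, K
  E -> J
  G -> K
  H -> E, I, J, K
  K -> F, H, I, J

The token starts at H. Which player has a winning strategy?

A0 = {I, J}
A1: add {E} — E (Max) has E→J.
A2 = A1; e.g. F (Min) can still go to G. Fixed point.
H never enters the attractor, so Min can avoid the target forever.

Min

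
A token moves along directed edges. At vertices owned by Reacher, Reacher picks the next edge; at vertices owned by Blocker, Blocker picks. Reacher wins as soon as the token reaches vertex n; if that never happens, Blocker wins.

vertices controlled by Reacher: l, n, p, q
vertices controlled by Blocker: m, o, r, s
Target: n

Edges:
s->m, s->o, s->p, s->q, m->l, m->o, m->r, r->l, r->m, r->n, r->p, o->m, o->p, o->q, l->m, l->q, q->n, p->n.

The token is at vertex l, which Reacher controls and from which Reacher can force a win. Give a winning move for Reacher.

A0 = {n}
A1: add {p, q} — p (Reacher) has p→n; q (Reacher) has q→n.
A2: add {l} — l (Reacher) has l→q.
A3 = A2; e.g. m (Blocker) can still go to o. Fixed point.
From l, successor q is in the attractor (rank 1); the other successor m is not.

q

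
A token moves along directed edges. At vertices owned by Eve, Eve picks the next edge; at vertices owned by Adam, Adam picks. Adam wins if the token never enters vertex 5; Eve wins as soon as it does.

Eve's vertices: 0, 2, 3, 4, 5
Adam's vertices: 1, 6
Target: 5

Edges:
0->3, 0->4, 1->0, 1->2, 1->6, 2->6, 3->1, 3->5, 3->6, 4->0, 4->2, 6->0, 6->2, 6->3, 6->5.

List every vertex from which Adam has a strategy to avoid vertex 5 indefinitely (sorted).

A0 = {5}
A1: add {3} — 3 (Eve) has 3→5.
A2: add {0} — 0 (Eve) has 0→3.
A3: add {4} — 4 (Eve) has 4→0.
A4 = A3; e.g. 1 (Adam) can still go to 2. Fixed point.
Eve's attractor = {0, 3, 4, 5}; Adam avoids the target exactly from the complement.

1, 2, 6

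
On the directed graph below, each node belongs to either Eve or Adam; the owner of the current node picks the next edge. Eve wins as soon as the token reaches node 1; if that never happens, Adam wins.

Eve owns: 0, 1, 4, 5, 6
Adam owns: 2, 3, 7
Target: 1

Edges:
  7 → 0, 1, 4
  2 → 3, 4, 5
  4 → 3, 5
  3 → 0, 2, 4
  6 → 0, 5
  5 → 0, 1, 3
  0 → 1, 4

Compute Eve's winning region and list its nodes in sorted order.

0, 1, 4, 5, 6, 7

A0 = {1}
A1: add {0, 5} — 0 (Eve) has 0→1; 5 (Eve) has 5→1.
A2: add {4, 6} — 4 (Eve) has 4→5; 6 (Eve) has 6→0.
A3: add {7} — 7 (Adam): all of {0, 1, 4} already in.
A4 = A3; e.g. 2 (Adam) can still go to 3. Fixed point.
Eve's winning region = {0, 1, 4, 5, 6, 7}.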